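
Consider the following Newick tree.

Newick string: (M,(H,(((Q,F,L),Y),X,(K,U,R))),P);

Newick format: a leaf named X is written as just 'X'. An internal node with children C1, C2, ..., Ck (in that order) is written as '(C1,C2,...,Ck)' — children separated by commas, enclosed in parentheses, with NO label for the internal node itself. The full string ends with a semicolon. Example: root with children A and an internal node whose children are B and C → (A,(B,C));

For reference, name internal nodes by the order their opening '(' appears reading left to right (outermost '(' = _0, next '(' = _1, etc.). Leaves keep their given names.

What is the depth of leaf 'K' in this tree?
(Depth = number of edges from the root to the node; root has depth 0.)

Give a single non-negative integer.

Newick: (M,(H,(((Q,F,L),Y),X,(K,U,R))),P);
Naming internals by '(' encounter order: outermost '(' = _0, next = _1, ...
Query node: K
Path from root: _0 -> _1 -> _2 -> _5 -> K
Depth of K: 4 (number of edges from root)

Answer: 4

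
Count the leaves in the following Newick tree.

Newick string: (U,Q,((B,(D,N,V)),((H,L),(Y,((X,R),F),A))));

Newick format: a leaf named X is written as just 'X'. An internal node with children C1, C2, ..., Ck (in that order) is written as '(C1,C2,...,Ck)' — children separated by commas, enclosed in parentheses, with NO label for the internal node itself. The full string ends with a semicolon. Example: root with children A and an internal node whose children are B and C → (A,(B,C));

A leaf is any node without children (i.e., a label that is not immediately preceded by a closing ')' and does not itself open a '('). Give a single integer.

Answer: 13

Derivation:
Newick: (U,Q,((B,(D,N,V)),((H,L),(Y,((X,R),F),A))));
Scan left-to-right; a leaf is any maximal label run not followed by '(':
  pos 1: leaf 'U' → count = 1
  pos 3: leaf 'Q' → count = 2
  pos 7: leaf 'B' → count = 3
  pos 10: leaf 'D' → count = 4
  pos 12: leaf 'N' → count = 5
  pos 14: leaf 'V' → count = 6
  pos 20: leaf 'H' → count = 7
  pos 22: leaf 'L' → count = 8
  pos 26: leaf 'Y' → count = 9
  pos 30: leaf 'X' → count = 10
  pos 32: leaf 'R' → count = 11
  pos 35: leaf 'F' → count = 12
  pos 38: leaf 'A' → count = 13
Total leaves: 13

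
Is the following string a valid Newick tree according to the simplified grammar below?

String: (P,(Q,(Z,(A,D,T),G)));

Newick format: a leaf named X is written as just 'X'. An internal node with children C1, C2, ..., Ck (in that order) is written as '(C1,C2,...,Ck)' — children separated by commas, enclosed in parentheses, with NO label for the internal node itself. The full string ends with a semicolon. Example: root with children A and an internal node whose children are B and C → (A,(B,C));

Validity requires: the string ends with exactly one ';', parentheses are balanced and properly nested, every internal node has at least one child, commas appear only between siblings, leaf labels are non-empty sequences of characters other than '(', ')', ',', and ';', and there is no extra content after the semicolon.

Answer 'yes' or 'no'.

Input: (P,(Q,(Z,(A,D,T),G)));
Paren balance: 4 '(' vs 4 ')' OK
Ends with single ';': True
Full parse: OK
Valid: True

Answer: yes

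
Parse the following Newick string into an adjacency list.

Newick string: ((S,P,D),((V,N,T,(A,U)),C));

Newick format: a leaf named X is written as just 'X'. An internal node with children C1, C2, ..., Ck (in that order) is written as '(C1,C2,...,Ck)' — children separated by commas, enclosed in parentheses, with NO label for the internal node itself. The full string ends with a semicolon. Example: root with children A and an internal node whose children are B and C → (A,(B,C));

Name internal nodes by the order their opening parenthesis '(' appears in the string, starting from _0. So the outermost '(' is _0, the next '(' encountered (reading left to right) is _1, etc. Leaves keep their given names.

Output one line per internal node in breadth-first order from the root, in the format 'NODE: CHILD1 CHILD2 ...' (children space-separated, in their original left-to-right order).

Input: ((S,P,D),((V,N,T,(A,U)),C));
Scanning left-to-right, naming '(' by encounter order:
  pos 0: '(' -> open internal node _0 (depth 1)
  pos 1: '(' -> open internal node _1 (depth 2)
  pos 7: ')' -> close internal node _1 (now at depth 1)
  pos 9: '(' -> open internal node _2 (depth 2)
  pos 10: '(' -> open internal node _3 (depth 3)
  pos 17: '(' -> open internal node _4 (depth 4)
  pos 21: ')' -> close internal node _4 (now at depth 3)
  pos 22: ')' -> close internal node _3 (now at depth 2)
  pos 25: ')' -> close internal node _2 (now at depth 1)
  pos 26: ')' -> close internal node _0 (now at depth 0)
Total internal nodes: 5
BFS adjacency from root:
  _0: _1 _2
  _1: S P D
  _2: _3 C
  _3: V N T _4
  _4: A U

Answer: _0: _1 _2
_1: S P D
_2: _3 C
_3: V N T _4
_4: A U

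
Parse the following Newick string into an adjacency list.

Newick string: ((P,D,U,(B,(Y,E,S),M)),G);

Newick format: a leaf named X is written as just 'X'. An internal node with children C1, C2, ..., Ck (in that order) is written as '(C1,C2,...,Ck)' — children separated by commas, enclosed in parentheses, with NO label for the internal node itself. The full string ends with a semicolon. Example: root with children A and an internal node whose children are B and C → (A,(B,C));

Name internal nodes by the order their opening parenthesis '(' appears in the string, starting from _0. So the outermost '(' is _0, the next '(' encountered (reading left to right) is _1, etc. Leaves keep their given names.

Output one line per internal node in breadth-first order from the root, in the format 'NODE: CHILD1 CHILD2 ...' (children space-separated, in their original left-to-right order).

Input: ((P,D,U,(B,(Y,E,S),M)),G);
Scanning left-to-right, naming '(' by encounter order:
  pos 0: '(' -> open internal node _0 (depth 1)
  pos 1: '(' -> open internal node _1 (depth 2)
  pos 8: '(' -> open internal node _2 (depth 3)
  pos 11: '(' -> open internal node _3 (depth 4)
  pos 17: ')' -> close internal node _3 (now at depth 3)
  pos 20: ')' -> close internal node _2 (now at depth 2)
  pos 21: ')' -> close internal node _1 (now at depth 1)
  pos 24: ')' -> close internal node _0 (now at depth 0)
Total internal nodes: 4
BFS adjacency from root:
  _0: _1 G
  _1: P D U _2
  _2: B _3 M
  _3: Y E S

Answer: _0: _1 G
_1: P D U _2
_2: B _3 M
_3: Y E S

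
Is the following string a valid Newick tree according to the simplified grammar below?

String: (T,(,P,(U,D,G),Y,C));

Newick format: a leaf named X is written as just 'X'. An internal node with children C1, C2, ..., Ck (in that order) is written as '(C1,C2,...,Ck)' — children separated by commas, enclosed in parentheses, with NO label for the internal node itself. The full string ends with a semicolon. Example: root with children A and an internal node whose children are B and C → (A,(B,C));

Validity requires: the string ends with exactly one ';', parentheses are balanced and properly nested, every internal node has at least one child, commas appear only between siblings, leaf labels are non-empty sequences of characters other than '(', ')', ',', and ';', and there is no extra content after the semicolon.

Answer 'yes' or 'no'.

Input: (T,(,P,(U,D,G),Y,C));
Paren balance: 3 '(' vs 3 ')' OK
Ends with single ';': True
Full parse: FAILS (empty leaf label at pos 4)
Valid: False

Answer: no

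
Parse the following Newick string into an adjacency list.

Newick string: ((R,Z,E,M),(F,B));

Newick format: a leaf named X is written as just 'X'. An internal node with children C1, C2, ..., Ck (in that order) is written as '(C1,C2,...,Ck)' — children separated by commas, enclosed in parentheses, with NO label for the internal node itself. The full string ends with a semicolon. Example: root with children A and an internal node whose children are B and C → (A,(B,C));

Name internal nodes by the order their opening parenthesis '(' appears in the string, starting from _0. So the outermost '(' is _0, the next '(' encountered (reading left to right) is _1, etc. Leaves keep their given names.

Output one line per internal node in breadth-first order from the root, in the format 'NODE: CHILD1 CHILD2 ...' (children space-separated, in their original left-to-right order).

Input: ((R,Z,E,M),(F,B));
Scanning left-to-right, naming '(' by encounter order:
  pos 0: '(' -> open internal node _0 (depth 1)
  pos 1: '(' -> open internal node _1 (depth 2)
  pos 9: ')' -> close internal node _1 (now at depth 1)
  pos 11: '(' -> open internal node _2 (depth 2)
  pos 15: ')' -> close internal node _2 (now at depth 1)
  pos 16: ')' -> close internal node _0 (now at depth 0)
Total internal nodes: 3
BFS adjacency from root:
  _0: _1 _2
  _1: R Z E M
  _2: F B

Answer: _0: _1 _2
_1: R Z E M
_2: F B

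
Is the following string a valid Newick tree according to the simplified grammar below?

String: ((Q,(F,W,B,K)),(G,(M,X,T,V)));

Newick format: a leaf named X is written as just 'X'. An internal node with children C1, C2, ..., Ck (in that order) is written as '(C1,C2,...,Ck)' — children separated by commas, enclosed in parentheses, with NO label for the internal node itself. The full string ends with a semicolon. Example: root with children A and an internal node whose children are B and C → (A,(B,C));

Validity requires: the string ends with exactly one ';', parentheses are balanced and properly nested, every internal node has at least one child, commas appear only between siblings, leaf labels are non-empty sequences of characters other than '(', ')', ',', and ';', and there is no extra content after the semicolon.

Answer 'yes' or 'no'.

Answer: yes

Derivation:
Input: ((Q,(F,W,B,K)),(G,(M,X,T,V)));
Paren balance: 5 '(' vs 5 ')' OK
Ends with single ';': True
Full parse: OK
Valid: True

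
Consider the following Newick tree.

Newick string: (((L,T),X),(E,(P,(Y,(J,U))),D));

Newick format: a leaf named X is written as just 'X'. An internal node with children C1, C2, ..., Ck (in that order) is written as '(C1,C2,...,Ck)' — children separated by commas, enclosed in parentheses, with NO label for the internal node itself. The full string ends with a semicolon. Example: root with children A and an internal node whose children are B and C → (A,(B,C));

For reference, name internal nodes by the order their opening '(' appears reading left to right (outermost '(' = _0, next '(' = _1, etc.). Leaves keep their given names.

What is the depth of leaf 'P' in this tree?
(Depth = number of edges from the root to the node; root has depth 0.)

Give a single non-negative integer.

Newick: (((L,T),X),(E,(P,(Y,(J,U))),D));
Naming internals by '(' encounter order: outermost '(' = _0, next = _1, ...
Query node: P
Path from root: _0 -> _3 -> _4 -> P
Depth of P: 3 (number of edges from root)

Answer: 3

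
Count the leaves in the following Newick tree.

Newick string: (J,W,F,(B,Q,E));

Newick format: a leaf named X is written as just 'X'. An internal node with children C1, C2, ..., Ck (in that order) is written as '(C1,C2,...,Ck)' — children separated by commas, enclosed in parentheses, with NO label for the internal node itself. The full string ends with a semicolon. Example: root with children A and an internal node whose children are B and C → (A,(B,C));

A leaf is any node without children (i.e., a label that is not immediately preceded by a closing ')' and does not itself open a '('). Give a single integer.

Newick: (J,W,F,(B,Q,E));
Scan left-to-right; a leaf is any maximal label run not followed by '(':
  pos 1: leaf 'J' → count = 1
  pos 3: leaf 'W' → count = 2
  pos 5: leaf 'F' → count = 3
  pos 8: leaf 'B' → count = 4
  pos 10: leaf 'Q' → count = 5
  pos 12: leaf 'E' → count = 6
Total leaves: 6

Answer: 6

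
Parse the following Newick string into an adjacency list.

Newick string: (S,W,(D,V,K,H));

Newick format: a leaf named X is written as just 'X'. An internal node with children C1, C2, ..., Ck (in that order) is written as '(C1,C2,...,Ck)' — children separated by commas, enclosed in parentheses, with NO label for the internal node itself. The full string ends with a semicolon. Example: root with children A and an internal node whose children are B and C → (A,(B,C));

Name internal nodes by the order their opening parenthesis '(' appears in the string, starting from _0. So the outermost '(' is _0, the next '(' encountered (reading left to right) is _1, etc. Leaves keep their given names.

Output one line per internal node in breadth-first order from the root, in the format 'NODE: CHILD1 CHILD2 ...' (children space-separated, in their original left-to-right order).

Input: (S,W,(D,V,K,H));
Scanning left-to-right, naming '(' by encounter order:
  pos 0: '(' -> open internal node _0 (depth 1)
  pos 5: '(' -> open internal node _1 (depth 2)
  pos 13: ')' -> close internal node _1 (now at depth 1)
  pos 14: ')' -> close internal node _0 (now at depth 0)
Total internal nodes: 2
BFS adjacency from root:
  _0: S W _1
  _1: D V K H

Answer: _0: S W _1
_1: D V K H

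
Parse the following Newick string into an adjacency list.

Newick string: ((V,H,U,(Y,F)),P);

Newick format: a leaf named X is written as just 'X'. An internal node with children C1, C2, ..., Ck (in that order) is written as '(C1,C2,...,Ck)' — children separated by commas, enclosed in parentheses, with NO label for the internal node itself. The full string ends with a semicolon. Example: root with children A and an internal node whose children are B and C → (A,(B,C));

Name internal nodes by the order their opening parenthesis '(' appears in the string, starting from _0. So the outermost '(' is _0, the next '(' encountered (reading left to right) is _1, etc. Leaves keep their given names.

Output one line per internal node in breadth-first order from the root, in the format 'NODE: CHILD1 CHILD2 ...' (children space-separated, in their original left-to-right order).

Input: ((V,H,U,(Y,F)),P);
Scanning left-to-right, naming '(' by encounter order:
  pos 0: '(' -> open internal node _0 (depth 1)
  pos 1: '(' -> open internal node _1 (depth 2)
  pos 8: '(' -> open internal node _2 (depth 3)
  pos 12: ')' -> close internal node _2 (now at depth 2)
  pos 13: ')' -> close internal node _1 (now at depth 1)
  pos 16: ')' -> close internal node _0 (now at depth 0)
Total internal nodes: 3
BFS adjacency from root:
  _0: _1 P
  _1: V H U _2
  _2: Y F

Answer: _0: _1 P
_1: V H U _2
_2: Y F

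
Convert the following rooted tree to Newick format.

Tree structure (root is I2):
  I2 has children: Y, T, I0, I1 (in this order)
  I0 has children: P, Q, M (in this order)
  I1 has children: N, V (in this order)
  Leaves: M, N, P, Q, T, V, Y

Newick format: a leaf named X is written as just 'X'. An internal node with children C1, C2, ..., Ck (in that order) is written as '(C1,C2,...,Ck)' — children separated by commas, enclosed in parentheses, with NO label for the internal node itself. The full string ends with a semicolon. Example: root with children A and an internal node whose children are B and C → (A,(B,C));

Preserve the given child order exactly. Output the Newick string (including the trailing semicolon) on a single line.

internal I2 with children ['Y', 'T', 'I0', 'I1']
  leaf 'Y' → 'Y'
  leaf 'T' → 'T'
  internal I0 with children ['P', 'Q', 'M']
    leaf 'P' → 'P'
    leaf 'Q' → 'Q'
    leaf 'M' → 'M'
  → '(P,Q,M)'
  internal I1 with children ['N', 'V']
    leaf 'N' → 'N'
    leaf 'V' → 'V'
  → '(N,V)'
→ '(Y,T,(P,Q,M),(N,V))'
Final: (Y,T,(P,Q,M),(N,V));

Answer: (Y,T,(P,Q,M),(N,V));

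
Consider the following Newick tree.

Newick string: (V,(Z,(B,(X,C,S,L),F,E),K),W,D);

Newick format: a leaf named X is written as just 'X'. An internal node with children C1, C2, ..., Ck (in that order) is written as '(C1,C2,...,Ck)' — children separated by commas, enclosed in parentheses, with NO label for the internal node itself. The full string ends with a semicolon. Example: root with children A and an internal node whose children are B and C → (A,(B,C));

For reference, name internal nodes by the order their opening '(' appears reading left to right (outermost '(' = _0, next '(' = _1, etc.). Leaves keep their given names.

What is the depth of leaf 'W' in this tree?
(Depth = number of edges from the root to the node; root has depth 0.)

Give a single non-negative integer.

Newick: (V,(Z,(B,(X,C,S,L),F,E),K),W,D);
Naming internals by '(' encounter order: outermost '(' = _0, next = _1, ...
Query node: W
Path from root: _0 -> W
Depth of W: 1 (number of edges from root)

Answer: 1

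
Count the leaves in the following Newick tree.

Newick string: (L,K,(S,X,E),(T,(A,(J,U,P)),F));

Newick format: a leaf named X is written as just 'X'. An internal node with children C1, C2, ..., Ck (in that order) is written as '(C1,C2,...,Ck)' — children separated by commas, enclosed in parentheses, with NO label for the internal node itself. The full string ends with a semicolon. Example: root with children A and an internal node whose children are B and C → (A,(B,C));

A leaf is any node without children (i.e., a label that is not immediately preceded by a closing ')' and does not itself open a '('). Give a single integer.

Answer: 11

Derivation:
Newick: (L,K,(S,X,E),(T,(A,(J,U,P)),F));
Scan left-to-right; a leaf is any maximal label run not followed by '(':
  pos 1: leaf 'L' → count = 1
  pos 3: leaf 'K' → count = 2
  pos 6: leaf 'S' → count = 3
  pos 8: leaf 'X' → count = 4
  pos 10: leaf 'E' → count = 5
  pos 14: leaf 'T' → count = 6
  pos 17: leaf 'A' → count = 7
  pos 20: leaf 'J' → count = 8
  pos 22: leaf 'U' → count = 9
  pos 24: leaf 'P' → count = 10
  pos 28: leaf 'F' → count = 11
Total leaves: 11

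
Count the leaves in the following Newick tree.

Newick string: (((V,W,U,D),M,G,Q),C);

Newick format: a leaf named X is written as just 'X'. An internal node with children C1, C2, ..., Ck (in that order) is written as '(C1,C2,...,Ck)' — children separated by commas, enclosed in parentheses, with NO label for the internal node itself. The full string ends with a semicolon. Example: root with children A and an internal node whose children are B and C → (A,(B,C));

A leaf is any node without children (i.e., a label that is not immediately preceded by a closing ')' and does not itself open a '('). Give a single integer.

Newick: (((V,W,U,D),M,G,Q),C);
Scan left-to-right; a leaf is any maximal label run not followed by '(':
  pos 3: leaf 'V' → count = 1
  pos 5: leaf 'W' → count = 2
  pos 7: leaf 'U' → count = 3
  pos 9: leaf 'D' → count = 4
  pos 12: leaf 'M' → count = 5
  pos 14: leaf 'G' → count = 6
  pos 16: leaf 'Q' → count = 7
  pos 19: leaf 'C' → count = 8
Total leaves: 8

Answer: 8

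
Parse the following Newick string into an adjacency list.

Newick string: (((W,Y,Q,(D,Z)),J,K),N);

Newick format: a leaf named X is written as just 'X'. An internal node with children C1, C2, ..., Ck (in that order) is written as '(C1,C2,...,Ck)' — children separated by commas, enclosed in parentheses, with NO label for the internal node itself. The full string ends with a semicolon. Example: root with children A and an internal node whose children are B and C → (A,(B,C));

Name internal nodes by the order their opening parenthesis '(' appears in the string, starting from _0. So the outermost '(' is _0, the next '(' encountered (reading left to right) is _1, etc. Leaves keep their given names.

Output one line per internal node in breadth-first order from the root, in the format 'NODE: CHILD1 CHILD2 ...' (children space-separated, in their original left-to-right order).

Answer: _0: _1 N
_1: _2 J K
_2: W Y Q _3
_3: D Z

Derivation:
Input: (((W,Y,Q,(D,Z)),J,K),N);
Scanning left-to-right, naming '(' by encounter order:
  pos 0: '(' -> open internal node _0 (depth 1)
  pos 1: '(' -> open internal node _1 (depth 2)
  pos 2: '(' -> open internal node _2 (depth 3)
  pos 9: '(' -> open internal node _3 (depth 4)
  pos 13: ')' -> close internal node _3 (now at depth 3)
  pos 14: ')' -> close internal node _2 (now at depth 2)
  pos 19: ')' -> close internal node _1 (now at depth 1)
  pos 22: ')' -> close internal node _0 (now at depth 0)
Total internal nodes: 4
BFS adjacency from root:
  _0: _1 N
  _1: _2 J K
  _2: W Y Q _3
  _3: D Z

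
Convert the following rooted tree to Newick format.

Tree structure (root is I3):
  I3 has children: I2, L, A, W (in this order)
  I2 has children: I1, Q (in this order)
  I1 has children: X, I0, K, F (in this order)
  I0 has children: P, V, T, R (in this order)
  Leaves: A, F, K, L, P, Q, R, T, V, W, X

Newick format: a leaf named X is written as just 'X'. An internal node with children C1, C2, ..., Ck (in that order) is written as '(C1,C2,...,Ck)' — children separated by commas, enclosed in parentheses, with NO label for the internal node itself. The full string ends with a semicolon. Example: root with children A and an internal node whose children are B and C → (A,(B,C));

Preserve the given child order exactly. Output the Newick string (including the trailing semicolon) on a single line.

Answer: (((X,(P,V,T,R),K,F),Q),L,A,W);

Derivation:
internal I3 with children ['I2', 'L', 'A', 'W']
  internal I2 with children ['I1', 'Q']
    internal I1 with children ['X', 'I0', 'K', 'F']
      leaf 'X' → 'X'
      internal I0 with children ['P', 'V', 'T', 'R']
        leaf 'P' → 'P'
        leaf 'V' → 'V'
        leaf 'T' → 'T'
        leaf 'R' → 'R'
      → '(P,V,T,R)'
      leaf 'K' → 'K'
      leaf 'F' → 'F'
    → '(X,(P,V,T,R),K,F)'
    leaf 'Q' → 'Q'
  → '((X,(P,V,T,R),K,F),Q)'
  leaf 'L' → 'L'
  leaf 'A' → 'A'
  leaf 'W' → 'W'
→ '(((X,(P,V,T,R),K,F),Q),L,A,W)'
Final: (((X,(P,V,T,R),K,F),Q),L,A,W);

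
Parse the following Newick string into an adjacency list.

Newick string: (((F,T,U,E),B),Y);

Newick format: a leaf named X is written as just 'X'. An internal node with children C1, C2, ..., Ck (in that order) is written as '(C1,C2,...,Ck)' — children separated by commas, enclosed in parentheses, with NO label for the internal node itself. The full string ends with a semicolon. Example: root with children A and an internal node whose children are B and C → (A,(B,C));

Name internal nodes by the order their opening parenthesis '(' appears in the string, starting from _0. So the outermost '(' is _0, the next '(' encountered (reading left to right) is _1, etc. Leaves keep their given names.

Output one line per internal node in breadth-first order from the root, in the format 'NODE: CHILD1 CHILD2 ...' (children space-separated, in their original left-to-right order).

Answer: _0: _1 Y
_1: _2 B
_2: F T U E

Derivation:
Input: (((F,T,U,E),B),Y);
Scanning left-to-right, naming '(' by encounter order:
  pos 0: '(' -> open internal node _0 (depth 1)
  pos 1: '(' -> open internal node _1 (depth 2)
  pos 2: '(' -> open internal node _2 (depth 3)
  pos 10: ')' -> close internal node _2 (now at depth 2)
  pos 13: ')' -> close internal node _1 (now at depth 1)
  pos 16: ')' -> close internal node _0 (now at depth 0)
Total internal nodes: 3
BFS adjacency from root:
  _0: _1 Y
  _1: _2 B
  _2: F T U E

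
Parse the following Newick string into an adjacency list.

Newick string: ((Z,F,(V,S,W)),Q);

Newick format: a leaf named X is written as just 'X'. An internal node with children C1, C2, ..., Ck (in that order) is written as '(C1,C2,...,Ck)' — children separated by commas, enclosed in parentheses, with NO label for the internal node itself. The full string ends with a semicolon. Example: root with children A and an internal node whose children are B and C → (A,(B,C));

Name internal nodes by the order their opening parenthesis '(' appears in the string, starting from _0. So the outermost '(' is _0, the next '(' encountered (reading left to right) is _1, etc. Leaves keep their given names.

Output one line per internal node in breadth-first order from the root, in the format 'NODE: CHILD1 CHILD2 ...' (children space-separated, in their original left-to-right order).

Input: ((Z,F,(V,S,W)),Q);
Scanning left-to-right, naming '(' by encounter order:
  pos 0: '(' -> open internal node _0 (depth 1)
  pos 1: '(' -> open internal node _1 (depth 2)
  pos 6: '(' -> open internal node _2 (depth 3)
  pos 12: ')' -> close internal node _2 (now at depth 2)
  pos 13: ')' -> close internal node _1 (now at depth 1)
  pos 16: ')' -> close internal node _0 (now at depth 0)
Total internal nodes: 3
BFS adjacency from root:
  _0: _1 Q
  _1: Z F _2
  _2: V S W

Answer: _0: _1 Q
_1: Z F _2
_2: V S W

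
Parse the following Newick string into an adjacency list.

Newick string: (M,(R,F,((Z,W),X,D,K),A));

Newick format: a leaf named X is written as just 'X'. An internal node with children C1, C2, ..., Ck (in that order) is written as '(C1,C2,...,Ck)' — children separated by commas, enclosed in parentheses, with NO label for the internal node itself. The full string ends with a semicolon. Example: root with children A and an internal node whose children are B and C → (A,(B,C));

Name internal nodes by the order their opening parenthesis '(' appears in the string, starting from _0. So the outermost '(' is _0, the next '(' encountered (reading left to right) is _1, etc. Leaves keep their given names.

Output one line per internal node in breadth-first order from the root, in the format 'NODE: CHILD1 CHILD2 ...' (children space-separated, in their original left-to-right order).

Answer: _0: M _1
_1: R F _2 A
_2: _3 X D K
_3: Z W

Derivation:
Input: (M,(R,F,((Z,W),X,D,K),A));
Scanning left-to-right, naming '(' by encounter order:
  pos 0: '(' -> open internal node _0 (depth 1)
  pos 3: '(' -> open internal node _1 (depth 2)
  pos 8: '(' -> open internal node _2 (depth 3)
  pos 9: '(' -> open internal node _3 (depth 4)
  pos 13: ')' -> close internal node _3 (now at depth 3)
  pos 20: ')' -> close internal node _2 (now at depth 2)
  pos 23: ')' -> close internal node _1 (now at depth 1)
  pos 24: ')' -> close internal node _0 (now at depth 0)
Total internal nodes: 4
BFS adjacency from root:
  _0: M _1
  _1: R F _2 A
  _2: _3 X D K
  _3: Z W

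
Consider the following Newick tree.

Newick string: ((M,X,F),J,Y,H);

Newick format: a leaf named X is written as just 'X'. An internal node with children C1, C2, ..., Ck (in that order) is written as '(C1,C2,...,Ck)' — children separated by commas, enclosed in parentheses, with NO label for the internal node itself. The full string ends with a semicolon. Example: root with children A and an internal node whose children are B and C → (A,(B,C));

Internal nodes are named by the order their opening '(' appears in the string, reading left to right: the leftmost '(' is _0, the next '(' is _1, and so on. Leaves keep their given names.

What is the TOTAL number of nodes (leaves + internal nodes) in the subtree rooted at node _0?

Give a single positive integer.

Newick: ((M,X,F),J,Y,H);
Locate _0: it is the '(' at position 0 (the 1st '(' reading left to right).
Query: subtree rooted at _0
_0: subtree_size = 1 + 7
  _1: subtree_size = 1 + 3
    M: subtree_size = 1 + 0
    X: subtree_size = 1 + 0
    F: subtree_size = 1 + 0
  J: subtree_size = 1 + 0
  Y: subtree_size = 1 + 0
  H: subtree_size = 1 + 0
Total subtree size of _0: 8

Answer: 8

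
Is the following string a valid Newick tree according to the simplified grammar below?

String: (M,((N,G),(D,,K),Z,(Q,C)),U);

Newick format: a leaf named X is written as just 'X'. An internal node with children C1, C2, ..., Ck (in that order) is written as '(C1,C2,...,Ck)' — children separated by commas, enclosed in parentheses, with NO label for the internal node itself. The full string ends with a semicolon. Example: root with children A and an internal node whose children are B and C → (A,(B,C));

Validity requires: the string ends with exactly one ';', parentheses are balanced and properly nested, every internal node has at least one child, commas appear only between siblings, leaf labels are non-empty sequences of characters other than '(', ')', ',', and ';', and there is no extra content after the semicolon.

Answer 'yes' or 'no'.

Answer: no

Derivation:
Input: (M,((N,G),(D,,K),Z,(Q,C)),U);
Paren balance: 5 '(' vs 5 ')' OK
Ends with single ';': True
Full parse: FAILS (empty leaf label at pos 13)
Valid: False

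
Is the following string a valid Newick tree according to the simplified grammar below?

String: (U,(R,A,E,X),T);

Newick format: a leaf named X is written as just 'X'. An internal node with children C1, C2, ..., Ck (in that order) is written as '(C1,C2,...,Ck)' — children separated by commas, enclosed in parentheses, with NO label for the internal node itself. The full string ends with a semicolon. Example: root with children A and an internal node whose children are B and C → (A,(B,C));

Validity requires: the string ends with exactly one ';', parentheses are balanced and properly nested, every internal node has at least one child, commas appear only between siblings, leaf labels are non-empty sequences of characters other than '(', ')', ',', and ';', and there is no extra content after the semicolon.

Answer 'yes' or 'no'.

Answer: yes

Derivation:
Input: (U,(R,A,E,X),T);
Paren balance: 2 '(' vs 2 ')' OK
Ends with single ';': True
Full parse: OK
Valid: True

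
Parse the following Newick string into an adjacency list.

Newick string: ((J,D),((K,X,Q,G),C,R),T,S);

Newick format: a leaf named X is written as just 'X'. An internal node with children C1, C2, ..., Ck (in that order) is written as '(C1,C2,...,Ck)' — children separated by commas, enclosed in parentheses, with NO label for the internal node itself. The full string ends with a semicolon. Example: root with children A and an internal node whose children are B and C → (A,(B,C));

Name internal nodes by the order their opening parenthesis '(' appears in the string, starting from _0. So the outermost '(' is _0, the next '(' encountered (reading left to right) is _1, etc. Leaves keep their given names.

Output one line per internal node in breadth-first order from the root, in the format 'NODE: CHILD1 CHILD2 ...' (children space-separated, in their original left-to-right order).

Input: ((J,D),((K,X,Q,G),C,R),T,S);
Scanning left-to-right, naming '(' by encounter order:
  pos 0: '(' -> open internal node _0 (depth 1)
  pos 1: '(' -> open internal node _1 (depth 2)
  pos 5: ')' -> close internal node _1 (now at depth 1)
  pos 7: '(' -> open internal node _2 (depth 2)
  pos 8: '(' -> open internal node _3 (depth 3)
  pos 16: ')' -> close internal node _3 (now at depth 2)
  pos 21: ')' -> close internal node _2 (now at depth 1)
  pos 26: ')' -> close internal node _0 (now at depth 0)
Total internal nodes: 4
BFS adjacency from root:
  _0: _1 _2 T S
  _1: J D
  _2: _3 C R
  _3: K X Q G

Answer: _0: _1 _2 T S
_1: J D
_2: _3 C R
_3: K X Q G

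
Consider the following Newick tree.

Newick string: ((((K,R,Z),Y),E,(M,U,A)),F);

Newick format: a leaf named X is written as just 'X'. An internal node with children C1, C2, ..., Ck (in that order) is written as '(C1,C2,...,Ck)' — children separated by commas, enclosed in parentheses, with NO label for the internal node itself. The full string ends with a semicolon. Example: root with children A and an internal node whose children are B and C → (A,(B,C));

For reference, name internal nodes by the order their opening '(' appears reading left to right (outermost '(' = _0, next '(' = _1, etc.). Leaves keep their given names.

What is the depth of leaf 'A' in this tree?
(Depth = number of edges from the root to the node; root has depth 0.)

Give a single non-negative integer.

Newick: ((((K,R,Z),Y),E,(M,U,A)),F);
Naming internals by '(' encounter order: outermost '(' = _0, next = _1, ...
Query node: A
Path from root: _0 -> _1 -> _4 -> A
Depth of A: 3 (number of edges from root)

Answer: 3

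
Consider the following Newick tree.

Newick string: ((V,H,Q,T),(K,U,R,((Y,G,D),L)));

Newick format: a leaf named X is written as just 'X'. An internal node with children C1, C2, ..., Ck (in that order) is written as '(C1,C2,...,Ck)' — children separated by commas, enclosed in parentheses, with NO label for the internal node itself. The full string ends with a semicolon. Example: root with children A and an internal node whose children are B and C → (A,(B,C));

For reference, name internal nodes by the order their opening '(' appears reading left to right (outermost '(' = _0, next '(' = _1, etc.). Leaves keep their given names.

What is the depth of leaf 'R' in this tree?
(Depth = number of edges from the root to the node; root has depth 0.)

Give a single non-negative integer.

Newick: ((V,H,Q,T),(K,U,R,((Y,G,D),L)));
Naming internals by '(' encounter order: outermost '(' = _0, next = _1, ...
Query node: R
Path from root: _0 -> _2 -> R
Depth of R: 2 (number of edges from root)

Answer: 2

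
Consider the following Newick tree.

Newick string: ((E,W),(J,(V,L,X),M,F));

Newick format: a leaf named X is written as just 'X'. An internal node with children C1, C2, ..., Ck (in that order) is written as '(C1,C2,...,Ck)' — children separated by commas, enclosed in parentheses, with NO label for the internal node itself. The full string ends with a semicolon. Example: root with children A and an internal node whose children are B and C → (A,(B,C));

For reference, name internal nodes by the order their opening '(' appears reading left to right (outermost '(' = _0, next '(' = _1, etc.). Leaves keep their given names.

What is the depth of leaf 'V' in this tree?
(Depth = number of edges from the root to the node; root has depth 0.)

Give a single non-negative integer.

Answer: 3

Derivation:
Newick: ((E,W),(J,(V,L,X),M,F));
Naming internals by '(' encounter order: outermost '(' = _0, next = _1, ...
Query node: V
Path from root: _0 -> _2 -> _3 -> V
Depth of V: 3 (number of edges from root)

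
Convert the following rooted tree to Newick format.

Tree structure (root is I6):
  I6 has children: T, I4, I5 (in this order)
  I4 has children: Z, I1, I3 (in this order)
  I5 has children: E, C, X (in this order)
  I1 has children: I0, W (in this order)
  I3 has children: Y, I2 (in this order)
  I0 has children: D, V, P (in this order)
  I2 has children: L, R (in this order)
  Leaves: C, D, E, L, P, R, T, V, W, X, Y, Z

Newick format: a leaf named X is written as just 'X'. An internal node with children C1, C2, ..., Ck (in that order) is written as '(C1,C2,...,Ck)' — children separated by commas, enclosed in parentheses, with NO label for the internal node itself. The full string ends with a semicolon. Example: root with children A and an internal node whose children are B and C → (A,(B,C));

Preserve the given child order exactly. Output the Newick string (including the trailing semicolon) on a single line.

internal I6 with children ['T', 'I4', 'I5']
  leaf 'T' → 'T'
  internal I4 with children ['Z', 'I1', 'I3']
    leaf 'Z' → 'Z'
    internal I1 with children ['I0', 'W']
      internal I0 with children ['D', 'V', 'P']
        leaf 'D' → 'D'
        leaf 'V' → 'V'
        leaf 'P' → 'P'
      → '(D,V,P)'
      leaf 'W' → 'W'
    → '((D,V,P),W)'
    internal I3 with children ['Y', 'I2']
      leaf 'Y' → 'Y'
      internal I2 with children ['L', 'R']
        leaf 'L' → 'L'
        leaf 'R' → 'R'
      → '(L,R)'
    → '(Y,(L,R))'
  → '(Z,((D,V,P),W),(Y,(L,R)))'
  internal I5 with children ['E', 'C', 'X']
    leaf 'E' → 'E'
    leaf 'C' → 'C'
    leaf 'X' → 'X'
  → '(E,C,X)'
→ '(T,(Z,((D,V,P),W),(Y,(L,R))),(E,C,X))'
Final: (T,(Z,((D,V,P),W),(Y,(L,R))),(E,C,X));

Answer: (T,(Z,((D,V,P),W),(Y,(L,R))),(E,C,X));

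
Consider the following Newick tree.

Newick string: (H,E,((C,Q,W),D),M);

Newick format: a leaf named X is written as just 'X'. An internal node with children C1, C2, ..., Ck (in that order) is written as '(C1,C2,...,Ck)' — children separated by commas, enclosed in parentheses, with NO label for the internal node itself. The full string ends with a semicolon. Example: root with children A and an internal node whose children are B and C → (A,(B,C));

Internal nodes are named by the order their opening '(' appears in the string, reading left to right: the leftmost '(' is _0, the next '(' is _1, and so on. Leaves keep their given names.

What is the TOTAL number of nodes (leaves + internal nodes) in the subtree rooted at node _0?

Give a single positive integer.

Answer: 10

Derivation:
Newick: (H,E,((C,Q,W),D),M);
Locate _0: it is the '(' at position 0 (the 1st '(' reading left to right).
Query: subtree rooted at _0
_0: subtree_size = 1 + 9
  H: subtree_size = 1 + 0
  E: subtree_size = 1 + 0
  _1: subtree_size = 1 + 5
    _2: subtree_size = 1 + 3
      C: subtree_size = 1 + 0
      Q: subtree_size = 1 + 0
      W: subtree_size = 1 + 0
    D: subtree_size = 1 + 0
  M: subtree_size = 1 + 0
Total subtree size of _0: 10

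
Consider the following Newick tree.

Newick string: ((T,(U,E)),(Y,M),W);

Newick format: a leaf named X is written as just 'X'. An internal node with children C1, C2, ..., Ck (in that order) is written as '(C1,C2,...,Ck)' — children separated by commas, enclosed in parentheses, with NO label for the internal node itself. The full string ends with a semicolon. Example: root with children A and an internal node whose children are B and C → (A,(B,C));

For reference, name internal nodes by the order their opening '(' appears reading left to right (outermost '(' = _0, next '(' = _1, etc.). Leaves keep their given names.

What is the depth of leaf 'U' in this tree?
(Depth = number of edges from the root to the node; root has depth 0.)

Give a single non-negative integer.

Newick: ((T,(U,E)),(Y,M),W);
Naming internals by '(' encounter order: outermost '(' = _0, next = _1, ...
Query node: U
Path from root: _0 -> _1 -> _2 -> U
Depth of U: 3 (number of edges from root)

Answer: 3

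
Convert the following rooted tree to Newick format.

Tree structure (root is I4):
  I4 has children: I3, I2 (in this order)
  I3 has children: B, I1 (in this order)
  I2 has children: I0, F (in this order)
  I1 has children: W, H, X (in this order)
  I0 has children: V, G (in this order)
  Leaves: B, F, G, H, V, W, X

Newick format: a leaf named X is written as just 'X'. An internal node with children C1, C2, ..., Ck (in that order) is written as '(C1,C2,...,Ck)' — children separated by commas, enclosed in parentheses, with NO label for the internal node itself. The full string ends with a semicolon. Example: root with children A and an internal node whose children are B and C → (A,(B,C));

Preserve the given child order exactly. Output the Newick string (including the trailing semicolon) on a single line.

internal I4 with children ['I3', 'I2']
  internal I3 with children ['B', 'I1']
    leaf 'B' → 'B'
    internal I1 with children ['W', 'H', 'X']
      leaf 'W' → 'W'
      leaf 'H' → 'H'
      leaf 'X' → 'X'
    → '(W,H,X)'
  → '(B,(W,H,X))'
  internal I2 with children ['I0', 'F']
    internal I0 with children ['V', 'G']
      leaf 'V' → 'V'
      leaf 'G' → 'G'
    → '(V,G)'
    leaf 'F' → 'F'
  → '((V,G),F)'
→ '((B,(W,H,X)),((V,G),F))'
Final: ((B,(W,H,X)),((V,G),F));

Answer: ((B,(W,H,X)),((V,G),F));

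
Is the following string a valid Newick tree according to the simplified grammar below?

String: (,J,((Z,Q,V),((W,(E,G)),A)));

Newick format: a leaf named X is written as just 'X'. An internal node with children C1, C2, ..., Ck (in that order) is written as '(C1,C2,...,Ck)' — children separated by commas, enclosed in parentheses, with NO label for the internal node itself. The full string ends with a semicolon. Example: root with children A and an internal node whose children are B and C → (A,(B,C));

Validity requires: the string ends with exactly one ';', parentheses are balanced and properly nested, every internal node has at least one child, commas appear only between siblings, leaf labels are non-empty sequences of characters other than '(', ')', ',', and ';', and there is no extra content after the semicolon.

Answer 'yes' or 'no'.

Answer: no

Derivation:
Input: (,J,((Z,Q,V),((W,(E,G)),A)));
Paren balance: 6 '(' vs 6 ')' OK
Ends with single ';': True
Full parse: FAILS (empty leaf label at pos 1)
Valid: False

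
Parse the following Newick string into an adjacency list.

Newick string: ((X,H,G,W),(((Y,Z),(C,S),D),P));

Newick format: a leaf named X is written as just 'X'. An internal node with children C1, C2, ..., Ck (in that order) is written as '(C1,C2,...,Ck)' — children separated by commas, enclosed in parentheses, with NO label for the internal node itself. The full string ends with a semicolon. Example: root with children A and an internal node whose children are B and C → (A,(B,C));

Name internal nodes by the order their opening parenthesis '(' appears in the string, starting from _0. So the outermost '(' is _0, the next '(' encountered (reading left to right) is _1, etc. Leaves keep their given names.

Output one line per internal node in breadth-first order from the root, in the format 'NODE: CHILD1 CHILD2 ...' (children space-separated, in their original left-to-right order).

Answer: _0: _1 _2
_1: X H G W
_2: _3 P
_3: _4 _5 D
_4: Y Z
_5: C S

Derivation:
Input: ((X,H,G,W),(((Y,Z),(C,S),D),P));
Scanning left-to-right, naming '(' by encounter order:
  pos 0: '(' -> open internal node _0 (depth 1)
  pos 1: '(' -> open internal node _1 (depth 2)
  pos 9: ')' -> close internal node _1 (now at depth 1)
  pos 11: '(' -> open internal node _2 (depth 2)
  pos 12: '(' -> open internal node _3 (depth 3)
  pos 13: '(' -> open internal node _4 (depth 4)
  pos 17: ')' -> close internal node _4 (now at depth 3)
  pos 19: '(' -> open internal node _5 (depth 4)
  pos 23: ')' -> close internal node _5 (now at depth 3)
  pos 26: ')' -> close internal node _3 (now at depth 2)
  pos 29: ')' -> close internal node _2 (now at depth 1)
  pos 30: ')' -> close internal node _0 (now at depth 0)
Total internal nodes: 6
BFS adjacency from root:
  _0: _1 _2
  _1: X H G W
  _2: _3 P
  _3: _4 _5 D
  _4: Y Z
  _5: C S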